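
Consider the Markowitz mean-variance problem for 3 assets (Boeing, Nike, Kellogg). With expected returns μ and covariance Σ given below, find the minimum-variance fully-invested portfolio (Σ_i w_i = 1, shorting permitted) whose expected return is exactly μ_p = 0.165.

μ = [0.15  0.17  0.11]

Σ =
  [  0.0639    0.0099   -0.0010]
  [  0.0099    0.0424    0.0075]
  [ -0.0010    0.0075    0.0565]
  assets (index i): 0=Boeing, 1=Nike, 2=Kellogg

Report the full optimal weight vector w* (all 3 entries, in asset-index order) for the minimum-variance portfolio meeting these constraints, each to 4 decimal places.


0.2656  0.7396  -0.0052

u=Σ⁻¹μ = [1.8599  3.3025  1.5414]
v=Σ⁻¹𝟙 = [13.1414  17.7617  15.5740]
a=μᵀu=1.009967  b=𝟙ᵀu=6.703828  c=𝟙ᵀv=46.477017  D=ac−b²=1.998943
λ₁=(c·0.165−b)/D = (46.477017·0.165−6.703828)/1.998943 = 0.482695
λ₂=(a−b·0.165)/D = (1.009967−6.703828·0.165)/1.998943 = -0.048108
w* = 0.482695·u + -0.048108·v:
  w_0 = 0.482695·1.8599 + -0.048108·13.1414 = 0.2656  (Boeing)
  w_1 = 0.482695·3.3025 + -0.048108·17.7617 = 0.7396  (Nike)
  w_2 = 0.482695·1.5414 + -0.048108·15.5740 = -0.0052  (Kellogg)
Σw_i=1.0000  μᵀw=0.1650
σ²=wᵀΣw=λ₁·μ_p+λ₂ = 0.482695·0.165 + -0.048108 = 0.031537 ≈ 0.0315


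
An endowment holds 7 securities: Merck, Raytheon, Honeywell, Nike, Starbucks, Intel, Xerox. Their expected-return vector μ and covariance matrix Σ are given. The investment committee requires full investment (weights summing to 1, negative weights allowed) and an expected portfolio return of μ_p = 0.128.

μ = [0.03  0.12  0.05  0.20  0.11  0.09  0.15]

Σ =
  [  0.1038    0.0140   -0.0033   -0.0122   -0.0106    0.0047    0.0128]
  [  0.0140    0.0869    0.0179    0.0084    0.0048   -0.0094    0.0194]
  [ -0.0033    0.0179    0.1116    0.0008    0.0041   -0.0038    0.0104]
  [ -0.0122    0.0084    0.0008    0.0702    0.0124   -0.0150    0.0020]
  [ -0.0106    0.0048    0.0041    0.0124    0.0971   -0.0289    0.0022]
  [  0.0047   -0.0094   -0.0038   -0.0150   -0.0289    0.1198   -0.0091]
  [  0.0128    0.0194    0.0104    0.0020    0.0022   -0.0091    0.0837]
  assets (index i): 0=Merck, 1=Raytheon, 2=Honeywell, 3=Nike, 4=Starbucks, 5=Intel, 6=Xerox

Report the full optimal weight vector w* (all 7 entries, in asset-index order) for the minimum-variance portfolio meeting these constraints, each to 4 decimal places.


0.0883  0.0809  0.0563  0.2792  0.1533  0.1863  0.1557

g=Σ⁻¹μ = [0.3876  0.7462  0.1789  2.9050  1.1917  1.5736  1.6080]
h=Σ⁻¹𝟙 = [10.5437  5.5849  7.4433  15.8627  12.9134  14.3900  8.9617]
a=μᵀg=1.205025  b=𝟙ᵀg=8.591050  c=𝟙ᵀh=75.699802  D=ac−b²=17.414032
λ₁=(c·0.128−b)/D = (75.699802·0.128−8.591050)/17.414032 = 0.063083
λ₂=(a−b·0.128)/D = (1.205025−8.591050·0.128)/17.414032 = 0.006051
w* = 0.063083·g + 0.006051·h:
  w_0 = 0.063083·0.3876 + 0.006051·10.5437 = 0.0883  (Merck)
  w_1 = 0.063083·0.7462 + 0.006051·5.5849 = 0.0809  (Raytheon)
  w_2 = 0.063083·0.1789 + 0.006051·7.4433 = 0.0563  (Honeywell)
  w_3 = 0.063083·2.9050 + 0.006051·15.8627 = 0.2792  (Nike)
  w_4 = 0.063083·1.1917 + 0.006051·12.9134 = 0.1533  (Starbucks)
  w_5 = 0.063083·1.5736 + 0.006051·14.3900 = 0.1863  (Intel)
  w_6 = 0.063083·1.6080 + 0.006051·8.9617 = 0.1557  (Xerox)
Σw_i=1.0000  μᵀw=0.1280
σ²=wᵀΣw=λ₁·μ_p+λ₂ = 0.063083·0.128 + 0.006051 = 0.014126 ≈ 0.0141


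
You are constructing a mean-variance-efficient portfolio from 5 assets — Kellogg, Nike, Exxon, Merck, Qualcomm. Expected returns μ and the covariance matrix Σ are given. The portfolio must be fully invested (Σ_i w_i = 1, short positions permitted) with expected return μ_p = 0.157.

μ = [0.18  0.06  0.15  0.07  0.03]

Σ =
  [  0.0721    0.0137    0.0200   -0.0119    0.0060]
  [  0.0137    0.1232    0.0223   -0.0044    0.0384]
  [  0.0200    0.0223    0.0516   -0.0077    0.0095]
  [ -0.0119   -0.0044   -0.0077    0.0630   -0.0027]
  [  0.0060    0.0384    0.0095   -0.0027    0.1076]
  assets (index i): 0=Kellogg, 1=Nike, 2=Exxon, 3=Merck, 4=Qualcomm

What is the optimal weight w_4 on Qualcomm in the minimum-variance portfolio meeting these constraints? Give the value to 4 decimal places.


-0.0655

x=Σ⁻¹μ = [2.1525  -0.1335  2.3919  1.8025  0.0405]
y=Σ⁻¹𝟙 = [11.9044  2.5933  15.4396  20.4836  6.8552]
a=μᵀx=0.865614  b=𝟙ᵀx=6.253824  c=𝟙ᵀy=57.276022  D=ac−b²=10.468618
λ₁=(c·0.157−b)/D = (57.276022·0.157−6.253824)/10.468618 = 0.261592
λ₂=(a−b·0.157)/D = (0.865614−6.253824·0.157)/10.468618 = -0.011103
w* = 0.261592·x + -0.011103·y:
  w_0 = 0.261592·2.1525 + -0.011103·11.9044 = 0.4309  (Kellogg)
  w_1 = 0.261592·-0.1335 + -0.011103·2.5933 = -0.0637  (Nike)
  w_2 = 0.261592·2.3919 + -0.011103·15.4396 = 0.4543  (Exxon)
  w_3 = 0.261592·1.8025 + -0.011103·20.4836 = 0.2441  (Merck)
  w_4 = 0.261592·0.0405 + -0.011103·6.8552 = -0.0655  (Qualcomm)
Σw_i=1.0000  μᵀw=0.1570
σ²=wᵀΣw=λ₁·μ_p+λ₂ = 0.261592·0.157 + -0.011103 = 0.029967 ≈ 0.0300


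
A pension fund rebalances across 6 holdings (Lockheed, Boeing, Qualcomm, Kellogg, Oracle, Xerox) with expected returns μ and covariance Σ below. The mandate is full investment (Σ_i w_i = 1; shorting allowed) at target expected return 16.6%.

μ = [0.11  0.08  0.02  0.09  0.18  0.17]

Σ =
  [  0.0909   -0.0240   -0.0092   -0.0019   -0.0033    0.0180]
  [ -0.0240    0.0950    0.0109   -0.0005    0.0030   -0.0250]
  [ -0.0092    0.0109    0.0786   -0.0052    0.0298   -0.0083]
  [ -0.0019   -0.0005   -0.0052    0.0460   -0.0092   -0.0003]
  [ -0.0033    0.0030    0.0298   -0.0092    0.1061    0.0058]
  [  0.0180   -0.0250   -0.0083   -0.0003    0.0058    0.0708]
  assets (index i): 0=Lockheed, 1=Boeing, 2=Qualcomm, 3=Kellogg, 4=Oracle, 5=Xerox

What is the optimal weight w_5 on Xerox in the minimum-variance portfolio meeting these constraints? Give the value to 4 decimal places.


x=Σ⁻¹μ = [1.2848  1.8091  -0.0908  2.3913  1.7778  2.5671]
y=Σ⁻¹𝟙 = [14.1335  17.1732  12.8884  25.4825  7.0045  17.6401]
a=μᵀx=1.255879  b=𝟙ᵀx=9.739350  c=𝟙ᵀy=94.322140  D=ac−b²=23.602276
λ₁=(c·0.166−b)/D = (94.322140·0.166−9.739350)/23.602276 = 0.250744
λ₂=(a−b·0.166)/D = (1.255879−9.739350·0.166)/23.602276 = -0.015289
w* = 0.250744·x + -0.015289·y:
  w_0 = 0.250744·1.2848 + -0.015289·14.1335 = 0.1061  (Lockheed)
  w_1 = 0.250744·1.8091 + -0.015289·17.1732 = 0.1911  (Boeing)
  w_2 = 0.250744·-0.0908 + -0.015289·12.8884 = -0.2198  (Qualcomm)
  w_3 = 0.250744·2.3913 + -0.015289·25.4825 = 0.2100  (Kellogg)
  w_4 = 0.250744·1.7778 + -0.015289·7.0045 = 0.3387  (Oracle)
  w_5 = 0.250744·2.5671 + -0.015289·17.6401 = 0.3740  (Xerox)
Σw_i=1.0000  μᵀw=0.1660
σ²=wᵀΣw=λ₁·μ_p+λ₂ = 0.250744·0.166 + -0.015289 = 0.026335 ≈ 0.0263

0.3740


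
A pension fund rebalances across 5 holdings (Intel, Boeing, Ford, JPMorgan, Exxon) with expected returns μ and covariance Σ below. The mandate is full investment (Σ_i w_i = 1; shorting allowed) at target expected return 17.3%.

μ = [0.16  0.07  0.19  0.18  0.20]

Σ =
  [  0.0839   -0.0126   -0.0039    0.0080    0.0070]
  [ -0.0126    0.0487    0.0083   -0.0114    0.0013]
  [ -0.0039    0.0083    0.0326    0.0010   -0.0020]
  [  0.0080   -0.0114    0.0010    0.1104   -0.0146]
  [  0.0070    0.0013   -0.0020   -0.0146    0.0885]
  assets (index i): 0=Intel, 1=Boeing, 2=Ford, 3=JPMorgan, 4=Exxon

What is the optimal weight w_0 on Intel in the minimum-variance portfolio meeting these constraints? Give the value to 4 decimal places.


g=Σ⁻¹μ = [1.9857  1.3377  5.8219  1.9064  2.5292]
h=Σ⁻¹𝟙 = [14.3417  22.0154  27.1868  11.6835  12.3835]
a=μᵀg=2.366520  b=𝟙ᵀg=13.580959  c=𝟙ᵀh=87.610811  D=ac−b²=22.890273
λ₁=(c·0.173−b)/D = (87.610811·0.173−13.580959)/22.890273 = 0.068838
λ₂=(a−b·0.173)/D = (2.366520−13.580959·0.173)/22.890273 = 0.000743
w* = 0.068838·g + 0.000743·h:
  w_0 = 0.068838·1.9857 + 0.000743·14.3417 = 0.1474  (Intel)
  w_1 = 0.068838·1.3377 + 0.000743·22.0154 = 0.1084  (Boeing)
  w_2 = 0.068838·5.8219 + 0.000743·27.1868 = 0.4210  (Ford)
  w_3 = 0.068838·1.9064 + 0.000743·11.6835 = 0.1399  (JPMorgan)
  w_4 = 0.068838·2.5292 + 0.000743·12.3835 = 0.1833  (Exxon)
Σw_i=1.0000  μᵀw=0.1730
σ²=wᵀΣw=λ₁·μ_p+λ₂ = 0.068838·0.173 + 0.000743 = 0.012652 ≈ 0.0127

0.1474


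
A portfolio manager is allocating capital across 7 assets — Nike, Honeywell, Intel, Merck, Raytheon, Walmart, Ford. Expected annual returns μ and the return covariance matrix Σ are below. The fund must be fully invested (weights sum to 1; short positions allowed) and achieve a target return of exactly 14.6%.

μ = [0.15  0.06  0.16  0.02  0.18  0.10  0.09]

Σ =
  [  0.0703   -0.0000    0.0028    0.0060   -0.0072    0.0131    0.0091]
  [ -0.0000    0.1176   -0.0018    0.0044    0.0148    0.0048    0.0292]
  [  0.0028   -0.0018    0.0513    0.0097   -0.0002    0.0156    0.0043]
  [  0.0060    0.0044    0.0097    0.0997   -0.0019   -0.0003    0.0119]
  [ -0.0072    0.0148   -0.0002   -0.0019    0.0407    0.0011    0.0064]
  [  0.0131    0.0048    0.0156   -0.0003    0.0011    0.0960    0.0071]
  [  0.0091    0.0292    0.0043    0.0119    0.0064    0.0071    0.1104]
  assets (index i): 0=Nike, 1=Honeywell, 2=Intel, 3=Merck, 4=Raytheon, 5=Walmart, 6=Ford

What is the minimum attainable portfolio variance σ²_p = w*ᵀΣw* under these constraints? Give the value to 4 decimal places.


0.0134

x=Σ⁻¹μ = [2.4666  -0.1199  2.9625  -0.1680  4.8651  0.1546  0.2544]
y=Σ⁻¹𝟙 = [14.1138  4.1823  15.6592  7.5444  25.2738  5.2073  3.5653]
a=μᵀx=1.747500  b=𝟙ᵀx=10.415251  c=𝟙ᵀy=75.546031  D=ac−b²=23.539212
λ₁=(c·0.146−b)/D = (75.546031·0.146−10.415251)/23.539212 = 0.026104
λ₂=(a−b·0.146)/D = (1.747500−10.415251·0.146)/23.539212 = 0.009638
w* = 0.026104·x + 0.009638·y:
  w_0 = 0.026104·2.4666 + 0.009638·14.1138 = 0.2004  (Nike)
  w_1 = 0.026104·-0.1199 + 0.009638·4.1823 = 0.0372  (Honeywell)
  w_2 = 0.026104·2.9625 + 0.009638·15.6592 = 0.2283  (Intel)
  w_3 = 0.026104·-0.1680 + 0.009638·7.5444 = 0.0683  (Merck)
  w_4 = 0.026104·4.8651 + 0.009638·25.2738 = 0.3706  (Raytheon)
  w_5 = 0.026104·0.1546 + 0.009638·5.2073 = 0.0542  (Walmart)
  w_6 = 0.026104·0.2544 + 0.009638·3.5653 = 0.0410  (Ford)
Σw_i=1.0000  μᵀw=0.1460
σ²=wᵀΣw=λ₁·μ_p+λ₂ = 0.026104·0.146 + 0.009638 = 0.013449 ≈ 0.0134


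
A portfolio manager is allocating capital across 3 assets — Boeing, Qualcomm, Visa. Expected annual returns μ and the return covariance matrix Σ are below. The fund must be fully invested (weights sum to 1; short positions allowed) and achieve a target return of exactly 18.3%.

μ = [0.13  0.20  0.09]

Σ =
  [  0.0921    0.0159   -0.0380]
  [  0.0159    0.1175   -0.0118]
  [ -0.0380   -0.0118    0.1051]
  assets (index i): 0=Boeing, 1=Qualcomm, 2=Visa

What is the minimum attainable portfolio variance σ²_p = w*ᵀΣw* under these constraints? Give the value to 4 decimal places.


u=Σ⁻¹μ = [1.8330  1.6250  1.7015]
v=Σ⁻¹𝟙 = [16.1949  7.9524  16.2630]
a=μᵀu=0.716420  b=𝟙ᵀu=5.159489  c=𝟙ᵀv=40.410341  D=ac−b²=2.330460
λ₁=(c·0.183−b)/D = (40.410341·0.183−5.159489)/2.330460 = 0.959297
λ₂=(a−b·0.183)/D = (0.716420−5.159489·0.183)/2.330460 = -0.097734
w* = 0.959297·u + -0.097734·v:
  w_0 = 0.959297·1.8330 + -0.097734·16.1949 = 0.1756  (Boeing)
  w_1 = 0.959297·1.6250 + -0.097734·7.9524 = 0.7816  (Qualcomm)
  w_2 = 0.959297·1.7015 + -0.097734·16.2630 = 0.0428  (Visa)
Σw_i=1.0000  μᵀw=0.1830
σ²=wᵀΣw=λ₁·μ_p+λ₂ = 0.959297·0.183 + -0.097734 = 0.077817 ≈ 0.0778

0.0778


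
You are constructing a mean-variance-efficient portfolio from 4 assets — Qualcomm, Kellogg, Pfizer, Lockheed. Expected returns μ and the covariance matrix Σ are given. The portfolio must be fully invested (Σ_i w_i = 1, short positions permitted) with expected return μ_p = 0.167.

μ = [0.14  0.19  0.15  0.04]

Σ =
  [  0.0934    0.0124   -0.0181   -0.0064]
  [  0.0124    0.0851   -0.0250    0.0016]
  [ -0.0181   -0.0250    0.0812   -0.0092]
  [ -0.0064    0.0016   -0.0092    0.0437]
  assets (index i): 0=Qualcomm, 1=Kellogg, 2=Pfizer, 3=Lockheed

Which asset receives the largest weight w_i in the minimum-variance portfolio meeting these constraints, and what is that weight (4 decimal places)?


x=Σ⁻¹μ = [1.8878  2.9134  3.3684  1.7943]
y=Σ⁻¹𝟙 = [15.2579  16.0223  24.0012  29.5841]
a=μᵀx=1.394869  b=𝟙ᵀx=9.963885  c=𝟙ᵀy=84.865493  D=ac−b²=19.097274
λ₁=(c·0.167−b)/D = (84.865493·0.167−9.963885)/19.097274 = 0.220380
λ₂=(a−b·0.167)/D = (1.394869−9.963885·0.167)/19.097274 = -0.014091
w* = 0.220380·x + -0.014091·y:
  w_0 = 0.220380·1.8878 + -0.014091·15.2579 = 0.2010  (Qualcomm)
  w_1 = 0.220380·2.9134 + -0.014091·16.0223 = 0.4163  (Kellogg)
  w_2 = 0.220380·3.3684 + -0.014091·24.0012 = 0.4041  (Pfizer)
  w_3 = 0.220380·1.7943 + -0.014091·29.5841 = -0.0214  (Lockheed)
Σw_i=1.0000  μᵀw=0.1670
σ²=wᵀΣw=λ₁·μ_p+λ₂ = 0.220380·0.167 + -0.014091 = 0.022712 ≈ 0.0227

Kellogg (0.4163)


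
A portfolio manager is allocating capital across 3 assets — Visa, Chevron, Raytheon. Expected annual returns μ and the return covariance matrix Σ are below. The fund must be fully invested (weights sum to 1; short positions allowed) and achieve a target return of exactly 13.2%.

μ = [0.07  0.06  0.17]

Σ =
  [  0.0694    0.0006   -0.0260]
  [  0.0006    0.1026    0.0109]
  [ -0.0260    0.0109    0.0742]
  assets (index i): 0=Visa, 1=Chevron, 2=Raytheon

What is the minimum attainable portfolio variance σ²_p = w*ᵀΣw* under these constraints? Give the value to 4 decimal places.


0.0263

x=Σ⁻¹μ = [2.1305  0.2536  3.0004]
y=Σ⁻¹𝟙 = [21.8496  7.4906  20.0329]
a=μᵀx=0.674419  b=𝟙ᵀx=5.384500  c=𝟙ᵀy=49.373062  D=ac−b²=4.305290
λ₁=(c·0.132−b)/D = (49.373062·0.132−5.384500)/4.305290 = 0.263105
λ₂=(a−b·0.132)/D = (0.674419−5.384500·0.132)/4.305290 = -0.008440
w* = 0.263105·x + -0.008440·y:
  w_0 = 0.263105·2.1305 + -0.008440·21.8496 = 0.3761  (Visa)
  w_1 = 0.263105·0.2536 + -0.008440·7.4906 = 0.0035  (Chevron)
  w_2 = 0.263105·3.0004 + -0.008440·20.0329 = 0.6204  (Raytheon)
Σw_i=1.0000  μᵀw=0.1320
σ²=wᵀΣw=λ₁·μ_p+λ₂ = 0.263105·0.132 + -0.008440 = 0.026290 ≈ 0.0263


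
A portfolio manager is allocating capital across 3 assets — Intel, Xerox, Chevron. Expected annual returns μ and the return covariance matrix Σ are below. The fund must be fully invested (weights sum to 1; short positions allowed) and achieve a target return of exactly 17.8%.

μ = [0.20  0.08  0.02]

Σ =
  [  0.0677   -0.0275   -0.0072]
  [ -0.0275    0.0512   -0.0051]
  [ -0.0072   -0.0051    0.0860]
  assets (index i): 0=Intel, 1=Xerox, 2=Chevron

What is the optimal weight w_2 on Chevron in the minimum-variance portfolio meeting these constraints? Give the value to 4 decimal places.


-0.1418

g=Σ⁻¹μ = [4.7557  4.2045  0.8800]
h=Σ⁻¹𝟙 = [32.1580  38.4572  16.6008]
a=μᵀg=1.305095  b=𝟙ᵀg=9.840205  c=𝟙ᵀh=87.216095  D=ac−b²=16.995694
λ₁=(c·0.178−b)/D = (87.216095·0.178−9.840205)/16.995694 = 0.334453
λ₂=(a−b·0.178)/D = (1.305095−9.840205·0.178)/16.995694 = -0.026269
w* = 0.334453·g + -0.026269·h:
  w_0 = 0.334453·4.7557 + -0.026269·32.1580 = 0.7458  (Intel)
  w_1 = 0.334453·4.2045 + -0.026269·38.4572 = 0.3960  (Xerox)
  w_2 = 0.334453·0.8800 + -0.026269·16.6008 = -0.1418  (Chevron)
Σw_i=1.0000  μᵀw=0.1780
σ²=wᵀΣw=λ₁·μ_p+λ₂ = 0.334453·0.178 + -0.026269 = 0.033264 ≈ 0.0333


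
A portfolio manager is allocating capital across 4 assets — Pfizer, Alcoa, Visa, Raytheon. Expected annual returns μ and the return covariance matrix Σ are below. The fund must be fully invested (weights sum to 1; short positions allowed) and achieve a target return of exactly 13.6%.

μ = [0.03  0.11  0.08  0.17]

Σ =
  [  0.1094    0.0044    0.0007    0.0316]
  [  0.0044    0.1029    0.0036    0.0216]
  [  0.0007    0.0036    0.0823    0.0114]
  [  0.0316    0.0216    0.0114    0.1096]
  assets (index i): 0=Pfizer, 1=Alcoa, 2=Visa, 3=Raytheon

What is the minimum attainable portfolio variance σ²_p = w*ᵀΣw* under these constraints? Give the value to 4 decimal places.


0.0498

u=Σ⁻¹μ = [-0.1563  0.7623  0.7506  1.3679]
v=Σ⁻¹𝟙 = [7.5320  8.1262  11.1506  4.1911]
a=μᵀu=0.371745  b=𝟙ᵀu=2.724382  c=𝟙ᵀv=30.999935  D=ac−b²=4.101811
λ₁=(c·0.136−b)/D = (30.999935·0.136−2.724382)/4.101811 = 0.363647
λ₂=(a−b·0.136)/D = (0.371745−2.724382·0.136)/4.101811 = 0.000300
w* = 0.363647·u + 0.000300·v:
  w_0 = 0.363647·-0.1563 + 0.000300·7.5320 = -0.0546  (Pfizer)
  w_1 = 0.363647·0.7623 + 0.000300·8.1262 = 0.2796  (Alcoa)
  w_2 = 0.363647·0.7506 + 0.000300·11.1506 = 0.2763  (Visa)
  w_3 = 0.363647·1.3679 + 0.000300·4.1911 = 0.4987  (Raytheon)
Σw_i=1.0000  μᵀw=0.1360
σ²=wᵀΣw=λ₁·μ_p+λ₂ = 0.363647·0.136 + 0.000300 = 0.049756 ≈ 0.0498


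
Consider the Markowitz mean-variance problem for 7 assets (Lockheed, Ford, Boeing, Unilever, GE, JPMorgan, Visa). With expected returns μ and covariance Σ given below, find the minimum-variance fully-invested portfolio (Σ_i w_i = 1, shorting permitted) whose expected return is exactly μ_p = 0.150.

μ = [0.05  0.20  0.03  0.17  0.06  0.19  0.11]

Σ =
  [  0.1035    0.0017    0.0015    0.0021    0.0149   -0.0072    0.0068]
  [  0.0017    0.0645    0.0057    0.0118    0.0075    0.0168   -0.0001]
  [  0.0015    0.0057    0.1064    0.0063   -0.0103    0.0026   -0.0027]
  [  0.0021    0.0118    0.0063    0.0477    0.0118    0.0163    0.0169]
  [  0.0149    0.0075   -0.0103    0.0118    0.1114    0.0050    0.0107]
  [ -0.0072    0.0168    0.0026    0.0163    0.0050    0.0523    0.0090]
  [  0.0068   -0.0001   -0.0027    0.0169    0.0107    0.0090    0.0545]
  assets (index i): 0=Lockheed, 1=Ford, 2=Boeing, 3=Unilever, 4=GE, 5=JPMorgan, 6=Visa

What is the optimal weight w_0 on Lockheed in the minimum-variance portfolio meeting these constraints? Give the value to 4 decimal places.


u=Σ⁻¹μ = [0.5093  2.1641  0.0103  1.8949  -0.0734  2.2492  1.0147]
v=Σ⁻¹𝟙 = [8.4406  9.4532  8.9069  7.2347  5.5385  11.8742  12.4624]
a=μᵀu=1.315272  b=𝟙ᵀu=7.769053  c=𝟙ᵀv=63.910581  D=ac−b²=23.701615
λ₁=(c·0.150−b)/D = (63.910581·0.150−7.769053)/23.701615 = 0.076684
λ₂=(a−b·0.150)/D = (1.315272−7.769053·0.150)/23.701615 = 0.006325
w* = 0.076684·u + 0.006325·v:
  w_0 = 0.076684·0.5093 + 0.006325·8.4406 = 0.0924  (Lockheed)
  w_1 = 0.076684·2.1641 + 0.006325·9.4532 = 0.2257  (Ford)
  w_2 = 0.076684·0.0103 + 0.006325·8.9069 = 0.0571  (Boeing)
  w_3 = 0.076684·1.8949 + 0.006325·7.2347 = 0.1911  (Unilever)
  w_4 = 0.076684·-0.0734 + 0.006325·5.5385 = 0.0294  (GE)
  w_5 = 0.076684·2.2492 + 0.006325·11.8742 = 0.2476  (JPMorgan)
  w_6 = 0.076684·1.0147 + 0.006325·12.4624 = 0.1566  (Visa)
Σw_i=1.0000  μᵀw=0.1500
σ²=wᵀΣw=λ₁·μ_p+λ₂ = 0.076684·0.150 + 0.006325 = 0.017828 ≈ 0.0178

0.0924


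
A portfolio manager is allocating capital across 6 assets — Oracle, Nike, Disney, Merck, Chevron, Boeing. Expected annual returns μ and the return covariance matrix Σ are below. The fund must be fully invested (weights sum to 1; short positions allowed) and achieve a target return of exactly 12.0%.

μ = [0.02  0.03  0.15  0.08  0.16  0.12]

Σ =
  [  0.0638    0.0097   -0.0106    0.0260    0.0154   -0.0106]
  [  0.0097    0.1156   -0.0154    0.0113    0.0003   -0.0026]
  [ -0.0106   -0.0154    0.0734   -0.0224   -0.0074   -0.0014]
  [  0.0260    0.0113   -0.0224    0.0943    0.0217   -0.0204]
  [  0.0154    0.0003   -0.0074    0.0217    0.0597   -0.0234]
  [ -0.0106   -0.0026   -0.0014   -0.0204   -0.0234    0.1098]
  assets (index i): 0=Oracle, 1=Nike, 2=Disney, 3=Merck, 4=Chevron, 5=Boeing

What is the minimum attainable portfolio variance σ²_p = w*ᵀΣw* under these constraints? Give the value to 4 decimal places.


x=Σ⁻¹μ = [-0.2773  0.5884  2.8804  1.1855  3.4904  2.0809]
y=Σ⁻¹𝟙 = [11.7145  9.9970  22.9879  10.8722  19.1915  16.8782]
a=μᵀx=1.347166  b=𝟙ᵀx=9.948169  c=𝟙ᵀy=91.641153  D=ac−b²=24.489804
λ₁=(c·0.120−b)/D = (91.641153·0.120−9.948169)/24.489804 = 0.042825
λ₂=(a−b·0.120)/D = (1.347166−9.948169·0.120)/24.489804 = 0.006263
w* = 0.042825·x + 0.006263·y:
  w_0 = 0.042825·-0.2773 + 0.006263·11.7145 = 0.0615  (Oracle)
  w_1 = 0.042825·0.5884 + 0.006263·9.9970 = 0.0878  (Nike)
  w_2 = 0.042825·2.8804 + 0.006263·22.9879 = 0.2673  (Disney)
  w_3 = 0.042825·1.1855 + 0.006263·10.8722 = 0.1189  (Merck)
  w_4 = 0.042825·3.4904 + 0.006263·19.1915 = 0.2697  (Chevron)
  w_5 = 0.042825·2.0809 + 0.006263·16.8782 = 0.1948  (Boeing)
Σw_i=1.0000  μᵀw=0.1200
σ²=wᵀΣw=λ₁·μ_p+λ₂ = 0.042825·0.120 + 0.006263 = 0.011402 ≈ 0.0114

0.0114


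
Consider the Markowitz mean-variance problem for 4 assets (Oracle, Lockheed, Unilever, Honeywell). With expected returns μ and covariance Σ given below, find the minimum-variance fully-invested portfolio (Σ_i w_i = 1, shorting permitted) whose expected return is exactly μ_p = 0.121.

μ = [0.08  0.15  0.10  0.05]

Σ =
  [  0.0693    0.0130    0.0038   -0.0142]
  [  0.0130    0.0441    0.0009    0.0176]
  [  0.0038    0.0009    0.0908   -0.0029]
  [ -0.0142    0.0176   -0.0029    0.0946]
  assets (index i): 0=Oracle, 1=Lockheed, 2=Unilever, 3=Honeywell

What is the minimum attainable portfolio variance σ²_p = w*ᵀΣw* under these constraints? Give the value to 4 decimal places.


0.0237

g=Σ⁻¹μ = [0.5009  3.2174  1.0497  0.0373]
h=Σ⁻¹𝟙 = [13.2130  14.4997  10.6418  10.1828]
a=μᵀg=0.629514  b=𝟙ᵀg=4.805308  c=𝟙ᵀh=48.537224  D=ac−b²=7.463854
λ₁=(c·0.121−b)/D = (48.537224·0.121−4.805308)/7.463854 = 0.143049
λ₂=(a−b·0.121)/D = (0.629514−4.805308·0.121)/7.463854 = 0.006441
w* = 0.143049·g + 0.006441·h:
  w_0 = 0.143049·0.5009 + 0.006441·13.2130 = 0.1568  (Oracle)
  w_1 = 0.143049·3.2174 + 0.006441·14.4997 = 0.5536  (Lockheed)
  w_2 = 0.143049·1.0497 + 0.006441·10.6418 = 0.2187  (Unilever)
  w_3 = 0.143049·0.0373 + 0.006441·10.1828 = 0.0709  (Honeywell)
Σw_i=1.0000  μᵀw=0.1210
σ²=wᵀΣw=λ₁·μ_p+λ₂ = 0.143049·0.121 + 0.006441 = 0.023749 ≈ 0.0237


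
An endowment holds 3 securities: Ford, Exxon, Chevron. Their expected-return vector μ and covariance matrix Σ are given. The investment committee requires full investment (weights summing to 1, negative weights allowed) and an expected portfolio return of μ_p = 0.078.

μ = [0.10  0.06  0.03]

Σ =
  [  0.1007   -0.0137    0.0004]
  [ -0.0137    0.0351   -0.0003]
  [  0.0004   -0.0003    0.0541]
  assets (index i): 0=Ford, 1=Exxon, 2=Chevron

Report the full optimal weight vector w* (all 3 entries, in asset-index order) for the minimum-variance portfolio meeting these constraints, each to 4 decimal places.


p=Σ⁻¹μ = [1.2927  2.2187  0.5573]
q=Σ⁻¹𝟙 = [14.5257  34.3183  18.5672]
a=μᵀp=0.279110  b=𝟙ᵀp=4.068678  c=𝟙ᵀq=67.411131  D=ac−b²=2.260973
λ₁=(c·0.078−b)/D = (67.411131·0.078−4.068678)/2.260973 = 0.526052
λ₂=(a−b·0.078)/D = (0.279110−4.068678·0.078)/2.260973 = -0.016916
w* = 0.526052·p + -0.016916·q:
  w_0 = 0.526052·1.2927 + -0.016916·14.5257 = 0.4343  (Ford)
  w_1 = 0.526052·2.2187 + -0.016916·34.3183 = 0.5866  (Exxon)
  w_2 = 0.526052·0.5573 + -0.016916·18.5672 = -0.0209  (Chevron)
Σw_i=1.0000  μᵀw=0.0780
σ²=wᵀΣw=λ₁·μ_p+λ₂ = 0.526052·0.078 + -0.016916 = 0.024116 ≈ 0.0241

0.4343  0.5866  -0.0209


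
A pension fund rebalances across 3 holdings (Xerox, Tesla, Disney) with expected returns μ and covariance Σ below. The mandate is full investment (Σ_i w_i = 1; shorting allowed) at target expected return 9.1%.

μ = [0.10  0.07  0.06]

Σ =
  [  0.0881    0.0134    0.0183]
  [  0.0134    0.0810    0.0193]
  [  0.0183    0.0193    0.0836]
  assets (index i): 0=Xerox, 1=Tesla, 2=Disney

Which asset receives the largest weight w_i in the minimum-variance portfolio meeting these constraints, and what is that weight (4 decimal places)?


Xerox (0.7079)

x=Σ⁻¹μ = [0.9656  0.6178  0.3637]
y=Σ⁻¹𝟙 = [8.3006  9.0533  8.0547]
a=μᵀx=0.161625  b=𝟙ᵀx=1.947073  c=𝟙ᵀy=25.408585  D=ac−b²=0.315559
λ₁=(c·0.091−b)/D = (25.408585·0.091−1.947073)/0.315559 = 1.157021
λ₂=(a−b·0.091)/D = (0.161625−1.947073·0.091)/0.315559 = -0.049306
w* = 1.157021·x + -0.049306·y:
  w_0 = 1.157021·0.9656 + -0.049306·8.3006 = 0.7079  (Xerox)
  w_1 = 1.157021·0.6178 + -0.049306·9.0533 = 0.2684  (Tesla)
  w_2 = 1.157021·0.3637 + -0.049306·8.0547 = 0.0237  (Disney)
Σw_i=1.0000  μᵀw=0.0910
σ²=wᵀΣw=λ₁·μ_p+λ₂ = 1.157021·0.091 + -0.049306 = 0.055983 ≈ 0.0560


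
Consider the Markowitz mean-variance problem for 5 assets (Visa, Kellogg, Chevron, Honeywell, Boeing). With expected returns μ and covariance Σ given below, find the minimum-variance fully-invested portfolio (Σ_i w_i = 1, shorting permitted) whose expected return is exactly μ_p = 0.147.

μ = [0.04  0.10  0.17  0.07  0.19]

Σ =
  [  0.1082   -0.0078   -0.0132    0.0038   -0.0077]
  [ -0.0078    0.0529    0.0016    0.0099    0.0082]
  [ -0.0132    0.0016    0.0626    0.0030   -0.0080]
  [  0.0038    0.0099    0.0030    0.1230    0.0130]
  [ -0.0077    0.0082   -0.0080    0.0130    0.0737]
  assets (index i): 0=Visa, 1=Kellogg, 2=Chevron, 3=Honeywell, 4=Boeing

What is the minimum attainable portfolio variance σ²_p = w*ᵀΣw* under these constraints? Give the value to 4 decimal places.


0.0167

g=Σ⁻¹μ = [1.0802  1.4994  3.2708  0.0316  2.8735]
h=Σ⁻¹𝟙 = [13.8220  17.2814  20.0968  4.2879  14.5150]
a=μᵀg=1.297362  b=𝟙ᵀg=8.755463  c=𝟙ᵀh=70.002988  D=ac−b²=14.161090
λ₁=(c·0.147−b)/D = (70.002988·0.147−8.755463)/14.161090 = 0.108394
λ₂=(a−b·0.147)/D = (1.297362−8.755463·0.147)/14.161090 = 0.000728
w* = 0.108394·g + 0.000728·h:
  w_0 = 0.108394·1.0802 + 0.000728·13.8220 = 0.1271  (Visa)
  w_1 = 0.108394·1.4994 + 0.000728·17.2814 = 0.1751  (Kellogg)
  w_2 = 0.108394·3.2708 + 0.000728·20.0968 = 0.3692  (Chevron)
  w_3 = 0.108394·0.0316 + 0.000728·4.2879 = 0.0065  (Honeywell)
  w_4 = 0.108394·2.8735 + 0.000728·14.5150 = 0.3220  (Boeing)
Σw_i=1.0000  μᵀw=0.1470
σ²=wᵀΣw=λ₁·μ_p+λ₂ = 0.108394·0.147 + 0.000728 = 0.016662 ≈ 0.0167


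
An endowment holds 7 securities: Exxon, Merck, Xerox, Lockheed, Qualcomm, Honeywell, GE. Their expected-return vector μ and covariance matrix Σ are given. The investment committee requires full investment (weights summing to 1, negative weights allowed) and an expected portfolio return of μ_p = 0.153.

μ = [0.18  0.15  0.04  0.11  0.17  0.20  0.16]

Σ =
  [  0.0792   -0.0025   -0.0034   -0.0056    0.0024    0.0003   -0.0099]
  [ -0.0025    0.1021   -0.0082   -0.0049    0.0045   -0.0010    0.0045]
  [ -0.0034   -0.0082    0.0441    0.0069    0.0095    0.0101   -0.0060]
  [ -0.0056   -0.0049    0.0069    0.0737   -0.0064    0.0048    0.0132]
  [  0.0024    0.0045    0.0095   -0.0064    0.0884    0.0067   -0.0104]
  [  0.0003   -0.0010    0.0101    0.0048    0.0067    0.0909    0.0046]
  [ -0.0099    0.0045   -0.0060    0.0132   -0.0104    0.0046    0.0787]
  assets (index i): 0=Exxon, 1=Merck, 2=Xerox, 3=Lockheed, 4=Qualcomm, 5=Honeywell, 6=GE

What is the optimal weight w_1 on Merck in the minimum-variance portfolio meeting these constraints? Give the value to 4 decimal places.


g=Σ⁻¹μ = [2.6610  1.4859  0.6486  1.3799  1.9333  1.8065  2.2507]
h=Σ⁻¹𝟙 = [16.2941  11.5277  22.7265  11.2196  9.9129  6.4729  14.8795]
a=μᵀg=1.929651  b=𝟙ᵀg=12.165798  c=𝟙ᵀh=93.033192  D=ac−b²=31.514974
λ₁=(c·0.153−b)/D = (93.033192·0.153−12.165798)/31.514974 = 0.065628
λ₂=(a−b·0.153)/D = (1.929651−12.165798·0.153)/31.514974 = 0.002167
w* = 0.065628·g + 0.002167·h:
  w_0 = 0.065628·2.6610 + 0.002167·16.2941 = 0.2099  (Exxon)
  w_1 = 0.065628·1.4859 + 0.002167·11.5277 = 0.1225  (Merck)
  w_2 = 0.065628·0.6486 + 0.002167·22.7265 = 0.0918  (Xerox)
  w_3 = 0.065628·1.3799 + 0.002167·11.2196 = 0.1149  (Lockheed)
  w_4 = 0.065628·1.9333 + 0.002167·9.9129 = 0.1484  (Qualcomm)
  w_5 = 0.065628·1.8065 + 0.002167·6.4729 = 0.1326  (Honeywell)
  w_6 = 0.065628·2.2507 + 0.002167·14.8795 = 0.1799  (GE)
Σw_i=1.0000  μᵀw=0.1530
σ²=wᵀΣw=λ₁·μ_p+λ₂ = 0.065628·0.153 + 0.002167 = 0.012208 ≈ 0.0122

0.1225


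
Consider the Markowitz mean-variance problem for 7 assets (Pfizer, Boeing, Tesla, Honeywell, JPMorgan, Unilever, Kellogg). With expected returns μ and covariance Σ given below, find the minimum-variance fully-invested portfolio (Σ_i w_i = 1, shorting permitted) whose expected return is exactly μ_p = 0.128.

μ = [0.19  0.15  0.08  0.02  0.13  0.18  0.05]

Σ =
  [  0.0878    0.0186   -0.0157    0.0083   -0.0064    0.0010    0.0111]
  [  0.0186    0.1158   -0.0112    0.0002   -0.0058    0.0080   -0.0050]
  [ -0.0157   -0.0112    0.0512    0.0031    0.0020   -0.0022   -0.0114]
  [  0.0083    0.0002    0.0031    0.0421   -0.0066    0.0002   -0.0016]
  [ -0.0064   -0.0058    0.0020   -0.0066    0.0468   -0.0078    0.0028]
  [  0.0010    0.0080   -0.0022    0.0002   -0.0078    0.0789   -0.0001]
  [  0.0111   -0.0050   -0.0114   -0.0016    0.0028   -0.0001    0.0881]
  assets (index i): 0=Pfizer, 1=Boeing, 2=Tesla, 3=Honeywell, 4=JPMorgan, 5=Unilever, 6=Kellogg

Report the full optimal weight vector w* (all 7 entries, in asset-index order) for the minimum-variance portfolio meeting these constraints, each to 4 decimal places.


p=Σ⁻¹μ = [2.5214  1.1748  2.6649  0.3490  3.5969  2.5600  0.5563]
q=Σ⁻¹𝟙 = [11.8534  10.2081  26.4570  24.2856  28.2406  14.9740  13.4206]
a=μᵀp=1.831662  b=𝟙ᵀp=13.423267  c=𝟙ᵀq=129.439385  D=ac−b²=56.905125
λ₁=(c·0.128−b)/D = (129.439385·0.128−13.423267)/56.905125 = 0.055267
λ₂=(a−b·0.128)/D = (1.831662−13.423267·0.128)/56.905125 = 0.001994
w* = 0.055267·p + 0.001994·q:
  w_0 = 0.055267·2.5214 + 0.001994·11.8534 = 0.1630  (Pfizer)
  w_1 = 0.055267·1.1748 + 0.001994·10.2081 = 0.0853  (Boeing)
  w_2 = 0.055267·2.6649 + 0.001994·26.4570 = 0.2000  (Tesla)
  w_3 = 0.055267·0.3490 + 0.001994·24.2856 = 0.0677  (Honeywell)
  w_4 = 0.055267·3.5969 + 0.001994·28.2406 = 0.2551  (JPMorgan)
  w_5 = 0.055267·2.5600 + 0.001994·14.9740 = 0.1713  (Unilever)
  w_6 = 0.055267·0.5563 + 0.001994·13.4206 = 0.0575  (Kellogg)
Σw_i=1.0000  μᵀw=0.1280
σ²=wᵀΣw=λ₁·μ_p+λ₂ = 0.055267·0.128 + 0.001994 = 0.009068 ≈ 0.0091

0.1630  0.0853  0.2000  0.0677  0.2551  0.1713  0.0575


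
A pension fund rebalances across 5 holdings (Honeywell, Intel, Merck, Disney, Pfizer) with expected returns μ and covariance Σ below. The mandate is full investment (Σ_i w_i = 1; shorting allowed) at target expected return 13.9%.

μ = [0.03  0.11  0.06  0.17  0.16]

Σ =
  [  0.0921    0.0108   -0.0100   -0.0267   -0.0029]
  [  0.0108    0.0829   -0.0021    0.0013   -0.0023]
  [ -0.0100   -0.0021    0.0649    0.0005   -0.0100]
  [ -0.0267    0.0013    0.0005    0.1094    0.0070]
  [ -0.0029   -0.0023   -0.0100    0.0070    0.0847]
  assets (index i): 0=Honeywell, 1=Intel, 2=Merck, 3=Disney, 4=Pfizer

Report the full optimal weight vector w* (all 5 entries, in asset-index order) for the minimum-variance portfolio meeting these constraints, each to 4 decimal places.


0.0198  0.2128  0.1072  0.2929  0.3673

g=Σ⁻¹μ = [0.8572  1.2802  1.3913  1.6146  1.9840]
h=Σ⁻¹𝟙 = [15.6734  10.7375  20.2437  11.8472  14.0455]
a=μᵀg=0.841932  b=𝟙ᵀg=7.127257  c=𝟙ᵀh=72.547353  D=ac−b²=10.282166
λ₁=(c·0.139−b)/D = (72.547353·0.139−7.127257)/10.282166 = 0.287568
λ₂=(a−b·0.139)/D = (0.841932−7.127257·0.139)/10.282166 = -0.014467
w* = 0.287568·g + -0.014467·h:
  w_0 = 0.287568·0.8572 + -0.014467·15.6734 = 0.0198  (Honeywell)
  w_1 = 0.287568·1.2802 + -0.014467·10.7375 = 0.2128  (Intel)
  w_2 = 0.287568·1.3913 + -0.014467·20.2437 = 0.1072  (Merck)
  w_3 = 0.287568·1.6146 + -0.014467·11.8472 = 0.2929  (Disney)
  w_4 = 0.287568·1.9840 + -0.014467·14.0455 = 0.3673  (Pfizer)
Σw_i=1.0000  μᵀw=0.1390
σ²=wᵀΣw=λ₁·μ_p+λ₂ = 0.287568·0.139 + -0.014467 = 0.025505 ≈ 0.0255


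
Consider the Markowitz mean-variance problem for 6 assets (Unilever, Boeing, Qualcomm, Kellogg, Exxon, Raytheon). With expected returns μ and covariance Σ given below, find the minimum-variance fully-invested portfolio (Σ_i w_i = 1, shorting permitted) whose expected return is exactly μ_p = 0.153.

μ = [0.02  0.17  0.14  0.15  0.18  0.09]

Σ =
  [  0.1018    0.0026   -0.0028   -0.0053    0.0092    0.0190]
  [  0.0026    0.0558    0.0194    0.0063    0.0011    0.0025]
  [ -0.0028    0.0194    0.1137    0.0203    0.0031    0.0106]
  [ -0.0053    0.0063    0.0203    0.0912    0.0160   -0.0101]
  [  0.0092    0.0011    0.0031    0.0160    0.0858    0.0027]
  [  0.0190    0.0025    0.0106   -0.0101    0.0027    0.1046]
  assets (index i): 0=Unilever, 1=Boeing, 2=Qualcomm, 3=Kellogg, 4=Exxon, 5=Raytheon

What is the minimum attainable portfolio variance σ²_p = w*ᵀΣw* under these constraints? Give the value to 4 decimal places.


0.0217

x=Σ⁻¹μ = [-0.1225  2.6991  0.4391  1.1259  1.8243  0.8353]
y=Σ⁻¹𝟙 = [7.7432  14.6654  3.9071  8.9182  8.5793  8.0469]
a=μᵀx=1.090316  b=𝟙ᵀx=6.801202  c=𝟙ᵀy=51.860104  D=ac−b²=10.287538
λ₁=(c·0.153−b)/D = (51.860104·0.153−6.801202)/10.287538 = 0.110172
λ₂=(a−b·0.153)/D = (1.090316−6.801202·0.153)/10.287538 = 0.004834
w* = 0.110172·x + 0.004834·y:
  w_0 = 0.110172·-0.1225 + 0.004834·7.7432 = 0.0239  (Unilever)
  w_1 = 0.110172·2.6991 + 0.004834·14.6654 = 0.3683  (Boeing)
  w_2 = 0.110172·0.4391 + 0.004834·3.9071 = 0.0673  (Qualcomm)
  w_3 = 0.110172·1.1259 + 0.004834·8.9182 = 0.1672  (Kellogg)
  w_4 = 0.110172·1.8243 + 0.004834·8.5793 = 0.2425  (Exxon)
  w_5 = 0.110172·0.8353 + 0.004834·8.0469 = 0.1309  (Raytheon)
Σw_i=1.0000  μᵀw=0.1530
σ²=wᵀΣw=λ₁·μ_p+λ₂ = 0.110172·0.153 + 0.004834 = 0.021690 ≈ 0.0217


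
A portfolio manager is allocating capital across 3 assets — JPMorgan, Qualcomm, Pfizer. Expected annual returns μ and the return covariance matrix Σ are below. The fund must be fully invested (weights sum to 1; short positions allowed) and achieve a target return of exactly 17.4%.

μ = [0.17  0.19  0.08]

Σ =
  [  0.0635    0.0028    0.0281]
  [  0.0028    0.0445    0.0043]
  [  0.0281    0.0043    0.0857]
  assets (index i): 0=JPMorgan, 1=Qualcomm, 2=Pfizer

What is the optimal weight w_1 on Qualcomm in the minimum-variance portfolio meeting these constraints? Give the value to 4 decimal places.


0.5764

x=Σ⁻¹μ = [2.5428  4.1200  -0.1070]
y=Σ⁻¹𝟙 = [11.8412  21.0767  6.7285]
a=μᵀx=1.206524  b=𝟙ᵀx=6.555848  c=𝟙ᵀy=39.646356  D=ac−b²=4.855150
λ₁=(c·0.174−b)/D = (39.646356·0.174−6.555848)/4.855150 = 0.070568
λ₂=(a−b·0.174)/D = (1.206524−6.555848·0.174)/4.855150 = 0.013554
w* = 0.070568·x + 0.013554·y:
  w_0 = 0.070568·2.5428 + 0.013554·11.8412 = 0.3399  (JPMorgan)
  w_1 = 0.070568·4.1200 + 0.013554·21.0767 = 0.5764  (Qualcomm)
  w_2 = 0.070568·-0.1070 + 0.013554·6.7285 = 0.0836  (Pfizer)
Σw_i=1.0000  μᵀw=0.1740
σ²=wᵀΣw=λ₁·μ_p+λ₂ = 0.070568·0.174 + 0.013554 = 0.025833 ≈ 0.0258


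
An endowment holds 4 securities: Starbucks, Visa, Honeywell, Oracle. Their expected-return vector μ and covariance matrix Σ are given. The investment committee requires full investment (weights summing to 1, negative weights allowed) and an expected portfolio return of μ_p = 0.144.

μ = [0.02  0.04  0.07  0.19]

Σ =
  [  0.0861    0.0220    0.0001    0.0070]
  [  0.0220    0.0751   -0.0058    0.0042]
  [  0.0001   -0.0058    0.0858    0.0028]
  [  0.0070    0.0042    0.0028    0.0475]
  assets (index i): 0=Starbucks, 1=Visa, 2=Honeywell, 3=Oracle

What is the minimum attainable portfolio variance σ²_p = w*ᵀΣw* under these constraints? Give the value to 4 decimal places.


p=Σ⁻¹μ = [-0.1983  0.4251  0.7159  3.9494]
q=Σ⁻¹𝟙 = [7.2841  11.0691  11.7974  18.3050]
a=μᵀp=0.813546  b=𝟙ᵀp=4.892219  c=𝟙ᵀq=48.455710  D=ac−b²=15.487128
λ₁=(c·0.144−b)/D = (48.455710·0.144−4.892219)/15.487128 = 0.134654
λ₂=(a−b·0.144)/D = (0.813546−4.892219·0.144)/15.487128 = 0.007042
w* = 0.134654·p + 0.007042·q:
  w_0 = 0.134654·-0.1983 + 0.007042·7.2841 = 0.0246  (Starbucks)
  w_1 = 0.134654·0.4251 + 0.007042·11.0691 = 0.1352  (Visa)
  w_2 = 0.134654·0.7159 + 0.007042·11.7974 = 0.1795  (Honeywell)
  w_3 = 0.134654·3.9494 + 0.007042·18.3050 = 0.6607  (Oracle)
Σw_i=1.0000  μᵀw=0.1440
σ²=wᵀΣw=λ₁·μ_p+λ₂ = 0.134654·0.144 + 0.007042 = 0.026433 ≈ 0.0264

0.0264


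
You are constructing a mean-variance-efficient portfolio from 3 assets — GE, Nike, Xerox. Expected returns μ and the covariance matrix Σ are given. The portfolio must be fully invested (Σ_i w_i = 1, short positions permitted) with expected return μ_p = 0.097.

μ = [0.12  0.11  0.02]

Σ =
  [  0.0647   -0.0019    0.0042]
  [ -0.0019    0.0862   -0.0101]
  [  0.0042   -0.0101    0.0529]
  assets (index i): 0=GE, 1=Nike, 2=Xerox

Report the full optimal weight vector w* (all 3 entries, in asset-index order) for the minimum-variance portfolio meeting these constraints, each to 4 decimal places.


u=Σ⁻¹μ = [1.8631  1.3749  0.4927]
v=Σ⁻¹𝟙 = [14.5469  14.3215  20.4830]
a=μᵀu=0.384664  b=𝟙ᵀu=3.730654  c=𝟙ᵀv=49.351416  D=ac−b²=5.065945
λ₁=(c·0.097−b)/D = (49.351416·0.097−3.730654)/5.065945 = 0.208536
λ₂=(a−b·0.097)/D = (0.384664−3.730654·0.097)/5.065945 = 0.004499
w* = 0.208536·u + 0.004499·v:
  w_0 = 0.208536·1.8631 + 0.004499·14.5469 = 0.4540  (GE)
  w_1 = 0.208536·1.3749 + 0.004499·14.3215 = 0.3511  (Nike)
  w_2 = 0.208536·0.4927 + 0.004499·20.4830 = 0.1949  (Xerox)
Σw_i=1.0000  μᵀw=0.0970
σ²=wᵀΣw=λ₁·μ_p+λ₂ = 0.208536·0.097 + 0.004499 = 0.024727 ≈ 0.0247

0.4540  0.3511  0.1949


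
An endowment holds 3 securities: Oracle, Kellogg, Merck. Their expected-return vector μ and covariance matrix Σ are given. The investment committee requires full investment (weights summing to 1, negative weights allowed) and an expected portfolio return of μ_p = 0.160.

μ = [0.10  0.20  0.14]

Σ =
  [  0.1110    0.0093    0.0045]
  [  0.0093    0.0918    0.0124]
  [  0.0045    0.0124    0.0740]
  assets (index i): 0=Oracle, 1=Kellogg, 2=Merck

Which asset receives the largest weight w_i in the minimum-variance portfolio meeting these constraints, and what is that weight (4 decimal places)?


Kellogg (0.4497)

g=Σ⁻¹μ = [0.6794  1.9029  1.5317]
h=Σ⁻¹𝟙 = [7.8235  8.5327  11.6080]
a=μᵀg=0.662962  b=𝟙ᵀg=4.114007  c=𝟙ᵀh=27.964177  D=ac−b²=1.614127
λ₁=(c·0.160−b)/D = (27.964177·0.160−4.114007)/1.614127 = 0.223193
λ₂=(a−b·0.160)/D = (0.662962−4.114007·0.160)/1.614127 = 0.002925
w* = 0.223193·g + 0.002925·h:
  w_0 = 0.223193·0.6794 + 0.002925·7.8235 = 0.1745  (Oracle)
  w_1 = 0.223193·1.9029 + 0.002925·8.5327 = 0.4497  (Kellogg)
  w_2 = 0.223193·1.5317 + 0.002925·11.6080 = 0.3758  (Merck)
Σw_i=1.0000  μᵀw=0.1600
σ²=wᵀΣw=λ₁·μ_p+λ₂ = 0.223193·0.160 + 0.002925 = 0.038635 ≈ 0.0386


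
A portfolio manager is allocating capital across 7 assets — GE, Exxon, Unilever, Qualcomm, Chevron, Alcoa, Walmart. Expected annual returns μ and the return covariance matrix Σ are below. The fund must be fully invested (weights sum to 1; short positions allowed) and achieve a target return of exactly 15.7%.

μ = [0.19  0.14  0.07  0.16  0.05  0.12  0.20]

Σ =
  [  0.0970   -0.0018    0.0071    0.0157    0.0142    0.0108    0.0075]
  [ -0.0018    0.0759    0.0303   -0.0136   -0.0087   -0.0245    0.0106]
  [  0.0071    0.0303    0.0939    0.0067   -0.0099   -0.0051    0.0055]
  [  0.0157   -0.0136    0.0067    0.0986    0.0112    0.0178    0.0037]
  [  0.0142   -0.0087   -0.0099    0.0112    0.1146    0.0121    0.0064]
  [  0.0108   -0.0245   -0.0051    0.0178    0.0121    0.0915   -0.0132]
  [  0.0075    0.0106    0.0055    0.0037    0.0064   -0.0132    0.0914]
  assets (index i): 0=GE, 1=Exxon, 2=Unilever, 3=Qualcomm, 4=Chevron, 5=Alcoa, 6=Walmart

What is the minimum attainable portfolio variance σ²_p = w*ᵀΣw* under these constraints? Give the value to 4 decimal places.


0.0171

x=Σ⁻¹μ = [1.4515  2.5550  -0.3050  1.3603  -0.0142  1.8333  2.0018]
y=Σ⁻¹𝟙 = [5.7073  16.5248  5.2936  7.4830  6.9971  13.9588  9.4607]
a=μᵀx=1.449437  b=𝟙ᵀx=8.882738  c=𝟙ᵀy=65.425293  D=ac−b²=15.926818
λ₁=(c·0.157−b)/D = (65.425293·0.157−8.882738)/15.926818 = 0.087213
λ₂=(a−b·0.157)/D = (1.449437−8.882738·0.157)/15.926818 = 0.003444
w* = 0.087213·x + 0.003444·y:
  w_0 = 0.087213·1.4515 + 0.003444·5.7073 = 0.1462  (GE)
  w_1 = 0.087213·2.5550 + 0.003444·16.5248 = 0.2797  (Exxon)
  w_2 = 0.087213·-0.3050 + 0.003444·5.2936 = -0.0084  (Unilever)
  w_3 = 0.087213·1.3603 + 0.003444·7.4830 = 0.1444  (Qualcomm)
  w_4 = 0.087213·-0.0142 + 0.003444·6.9971 = 0.0229  (Chevron)
  w_5 = 0.087213·1.8333 + 0.003444·13.9588 = 0.2080  (Alcoa)
  w_6 = 0.087213·2.0018 + 0.003444·9.4607 = 0.2072  (Walmart)
Σw_i=1.0000  μᵀw=0.1570
σ²=wᵀΣw=λ₁·μ_p+λ₂ = 0.087213·0.157 + 0.003444 = 0.017136 ≈ 0.0171
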